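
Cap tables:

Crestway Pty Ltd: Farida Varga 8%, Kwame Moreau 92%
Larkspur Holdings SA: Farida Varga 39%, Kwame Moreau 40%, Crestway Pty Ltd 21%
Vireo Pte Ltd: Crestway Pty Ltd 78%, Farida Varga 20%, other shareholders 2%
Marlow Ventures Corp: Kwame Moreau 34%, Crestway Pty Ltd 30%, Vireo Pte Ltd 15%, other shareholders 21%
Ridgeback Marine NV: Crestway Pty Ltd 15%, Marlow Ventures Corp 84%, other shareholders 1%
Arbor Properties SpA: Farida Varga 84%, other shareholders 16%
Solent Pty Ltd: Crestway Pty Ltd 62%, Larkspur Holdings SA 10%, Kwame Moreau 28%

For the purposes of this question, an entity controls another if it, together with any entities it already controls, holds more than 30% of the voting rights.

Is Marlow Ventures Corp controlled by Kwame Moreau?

Yes

Kwame holds 92% of Crestway, so Kwame controls Crestway.
Crestway holds 78% of Vireo, so Kwame controls Vireo.
Kwame and Crestway and Vireo together hold 34% + 30% + 15% = 79% of Marlow, so Kwame controls Marlow.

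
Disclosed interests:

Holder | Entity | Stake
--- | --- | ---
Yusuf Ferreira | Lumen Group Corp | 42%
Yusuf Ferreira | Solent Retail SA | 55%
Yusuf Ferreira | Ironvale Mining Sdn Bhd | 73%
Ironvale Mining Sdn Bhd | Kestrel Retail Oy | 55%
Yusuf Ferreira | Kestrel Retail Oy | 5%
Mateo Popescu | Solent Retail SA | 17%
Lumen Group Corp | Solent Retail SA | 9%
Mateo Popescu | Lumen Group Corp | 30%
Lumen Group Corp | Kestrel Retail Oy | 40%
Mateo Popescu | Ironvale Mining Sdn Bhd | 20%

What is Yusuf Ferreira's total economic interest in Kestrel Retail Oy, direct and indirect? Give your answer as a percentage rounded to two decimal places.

61.95%

Yusuf reaches Kestrel along 3 paths.
Via Ironvale: 73% × 55% = 40.15%.
Via Lumen: 42% × 40% = 16.8%.
Direct stake: 5% = 5%.
Total: 40.15% + 16.8% + 5% = 61.95%.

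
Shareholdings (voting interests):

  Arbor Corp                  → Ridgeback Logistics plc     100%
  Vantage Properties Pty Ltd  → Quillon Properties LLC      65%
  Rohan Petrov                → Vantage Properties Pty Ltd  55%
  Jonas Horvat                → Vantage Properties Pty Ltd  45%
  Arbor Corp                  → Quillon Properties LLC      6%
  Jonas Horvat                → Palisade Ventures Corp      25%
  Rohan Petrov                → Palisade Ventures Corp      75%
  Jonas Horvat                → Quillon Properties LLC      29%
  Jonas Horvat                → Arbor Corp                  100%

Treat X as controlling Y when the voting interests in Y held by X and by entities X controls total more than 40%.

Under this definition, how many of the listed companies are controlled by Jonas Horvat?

4

Jonas holds 45% of Vantage, so Jonas controls Vantage.
Jonas holds 100% of Arbor, so Jonas controls Arbor.
Arbor holds 100% of Ridgeback, so Jonas controls Ridgeback.
Jonas and Vantage and Arbor together hold 29% + 65% + 6% = 100% of Quillon, so Jonas controls Quillon.
No other company's threshold is met.
Jonas controls 4 companies.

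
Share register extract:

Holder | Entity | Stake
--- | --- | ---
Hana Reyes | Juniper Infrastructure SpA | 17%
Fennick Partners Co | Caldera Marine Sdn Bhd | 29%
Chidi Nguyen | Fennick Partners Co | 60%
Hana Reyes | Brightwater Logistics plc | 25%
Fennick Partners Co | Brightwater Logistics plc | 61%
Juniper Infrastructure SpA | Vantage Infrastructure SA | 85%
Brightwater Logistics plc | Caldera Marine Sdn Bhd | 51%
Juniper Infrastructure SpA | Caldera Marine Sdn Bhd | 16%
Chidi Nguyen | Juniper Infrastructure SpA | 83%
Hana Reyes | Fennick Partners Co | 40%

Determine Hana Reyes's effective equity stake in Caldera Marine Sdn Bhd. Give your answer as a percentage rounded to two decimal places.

Hana reaches Caldera along 4 paths.
Via Brightwater: 25% × 51% = 12.75%.
Via Fennick → Brightwater: 40% × 61% × 51% = 12.444%.
Via Fennick: 40% × 29% = 11.6%.
Via Juniper: 17% × 16% = 2.72%.
Total: 12.75% + 12.444% + 11.6% + 2.72% = 39.514%.
Rounded: 39.51%.

39.51%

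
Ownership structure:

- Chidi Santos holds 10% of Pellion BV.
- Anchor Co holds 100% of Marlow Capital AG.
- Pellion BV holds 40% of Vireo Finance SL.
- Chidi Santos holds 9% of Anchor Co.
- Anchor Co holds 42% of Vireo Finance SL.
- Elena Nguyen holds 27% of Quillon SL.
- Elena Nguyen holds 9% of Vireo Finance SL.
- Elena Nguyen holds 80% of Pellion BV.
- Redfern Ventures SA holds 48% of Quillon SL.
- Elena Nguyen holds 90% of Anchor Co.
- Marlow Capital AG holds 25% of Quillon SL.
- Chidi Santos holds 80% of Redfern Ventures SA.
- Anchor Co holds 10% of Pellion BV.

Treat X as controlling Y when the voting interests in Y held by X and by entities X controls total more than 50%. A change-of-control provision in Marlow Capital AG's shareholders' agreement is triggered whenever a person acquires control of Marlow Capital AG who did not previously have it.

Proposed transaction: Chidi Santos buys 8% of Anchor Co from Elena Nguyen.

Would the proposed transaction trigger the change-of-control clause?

The purchase adds only to Chidi's holdings (Elena's stake shrinks), so Chidi is the only person who could newly come to control Marlow.
Chidi holds 80% of Redfern, so Chidi controls Redfern.
Neither Chidi nor any entity Chidi controls holds any voting interest in Marlow.
So before the transaction, Chidi does not control Marlow.
After the purchase, Chidi's direct stake in Anchor rises to 9% + 8% = 17%, and Elena's stake falls to 82%.
Chidi's side now holds 17% of Anchor, not > 50%, so Chidi still does not control Anchor.
After the transaction, neither Chidi nor any entity Chidi controls holds a voting interest in Marlow, so Chidi still does not control it.
No new person acquires control, so the clause is not triggered.

No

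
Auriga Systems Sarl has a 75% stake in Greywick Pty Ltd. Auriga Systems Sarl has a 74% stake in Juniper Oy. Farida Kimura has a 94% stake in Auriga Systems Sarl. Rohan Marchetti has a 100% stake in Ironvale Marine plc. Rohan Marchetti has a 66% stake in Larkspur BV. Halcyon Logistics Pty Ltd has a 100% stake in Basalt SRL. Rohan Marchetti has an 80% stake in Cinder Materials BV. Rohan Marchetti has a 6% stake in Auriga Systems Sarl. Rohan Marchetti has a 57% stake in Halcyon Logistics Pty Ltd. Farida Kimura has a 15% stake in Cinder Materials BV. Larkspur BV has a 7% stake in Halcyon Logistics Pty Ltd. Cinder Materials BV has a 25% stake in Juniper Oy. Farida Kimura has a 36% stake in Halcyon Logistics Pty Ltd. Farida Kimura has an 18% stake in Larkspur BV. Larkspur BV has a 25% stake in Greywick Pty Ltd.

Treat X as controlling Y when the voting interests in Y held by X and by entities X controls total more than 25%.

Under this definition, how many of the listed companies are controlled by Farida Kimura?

5

Farida holds 94% of Auriga, so Farida controls Auriga.
Auriga holds 75% of Greywick, so Farida controls Greywick.
Farida holds 36% of Halcyon, so Farida controls Halcyon.
Auriga holds 74% of Juniper, so Farida controls Juniper.
Halcyon holds 100% of Basalt, so Farida controls Basalt.
No other company's threshold is met.
Farida controls 5 companies.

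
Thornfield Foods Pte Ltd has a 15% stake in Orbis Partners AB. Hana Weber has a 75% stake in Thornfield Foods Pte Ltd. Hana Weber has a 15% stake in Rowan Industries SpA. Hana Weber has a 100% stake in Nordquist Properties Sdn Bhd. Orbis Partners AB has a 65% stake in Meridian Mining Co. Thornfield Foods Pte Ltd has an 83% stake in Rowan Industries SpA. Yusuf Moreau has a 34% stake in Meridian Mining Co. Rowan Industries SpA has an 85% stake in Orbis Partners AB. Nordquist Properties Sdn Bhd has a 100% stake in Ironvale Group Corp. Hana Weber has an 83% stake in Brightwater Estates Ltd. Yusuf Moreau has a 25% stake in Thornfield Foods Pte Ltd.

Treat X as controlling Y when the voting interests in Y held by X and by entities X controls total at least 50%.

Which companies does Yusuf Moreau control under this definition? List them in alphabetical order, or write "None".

Yusuf's largest direct stake is 34% in Meridian, which does not meet the threshold.

None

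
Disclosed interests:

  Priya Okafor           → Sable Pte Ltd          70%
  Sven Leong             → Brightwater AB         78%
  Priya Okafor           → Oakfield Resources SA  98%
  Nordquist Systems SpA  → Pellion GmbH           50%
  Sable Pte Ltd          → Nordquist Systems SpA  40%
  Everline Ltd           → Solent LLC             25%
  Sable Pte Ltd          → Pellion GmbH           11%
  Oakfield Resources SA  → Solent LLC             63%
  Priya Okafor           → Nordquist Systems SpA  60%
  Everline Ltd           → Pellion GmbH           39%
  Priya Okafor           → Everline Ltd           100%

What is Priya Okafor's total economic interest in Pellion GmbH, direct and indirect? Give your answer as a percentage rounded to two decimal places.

90.70%

Priya reaches Pellion along 4 paths.
Via Nordquist: 60% × 50% = 30%.
Via Sable → Nordquist: 70% × 40% × 50% = 14%.
Via Everline: 100% × 39% = 39%.
Via Sable: 70% × 11% = 7.7%.
Total: 30% + 14% + 39% + 7.7% = 90.7%.
Rounded: 90.70%.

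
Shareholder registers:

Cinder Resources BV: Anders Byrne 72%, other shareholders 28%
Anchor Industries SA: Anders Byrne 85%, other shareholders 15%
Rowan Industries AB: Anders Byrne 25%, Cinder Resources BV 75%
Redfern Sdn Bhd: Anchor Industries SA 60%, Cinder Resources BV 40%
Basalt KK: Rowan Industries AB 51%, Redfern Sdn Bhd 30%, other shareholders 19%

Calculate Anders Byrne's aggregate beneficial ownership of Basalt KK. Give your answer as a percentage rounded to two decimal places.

Anders reaches Basalt along 4 paths.
Via Rowan: 25% × 51% = 12.75%.
Via Cinder → Rowan: 72% × 75% × 51% = 27.54%.
Via Anchor → Redfern: 85% × 60% × 30% = 15.3%.
Via Cinder → Redfern: 72% × 40% × 30% = 8.64%.
Total: 12.75% + 27.54% + 15.3% + 8.64% = 64.23%.

64.23%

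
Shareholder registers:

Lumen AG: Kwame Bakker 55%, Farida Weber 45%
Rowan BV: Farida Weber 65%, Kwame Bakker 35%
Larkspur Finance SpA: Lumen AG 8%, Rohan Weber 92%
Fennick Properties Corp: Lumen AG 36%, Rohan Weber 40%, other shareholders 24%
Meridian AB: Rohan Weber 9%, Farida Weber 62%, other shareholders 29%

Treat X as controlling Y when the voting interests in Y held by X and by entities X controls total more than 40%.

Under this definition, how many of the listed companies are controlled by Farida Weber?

Farida holds 45% of Lumen, so Farida controls Lumen.
Farida holds 65% of Rowan, so Farida controls Rowan.
Farida holds 62% of Meridian, so Farida controls Meridian.
No other company's threshold is met.
Farida controls 3 companies.

3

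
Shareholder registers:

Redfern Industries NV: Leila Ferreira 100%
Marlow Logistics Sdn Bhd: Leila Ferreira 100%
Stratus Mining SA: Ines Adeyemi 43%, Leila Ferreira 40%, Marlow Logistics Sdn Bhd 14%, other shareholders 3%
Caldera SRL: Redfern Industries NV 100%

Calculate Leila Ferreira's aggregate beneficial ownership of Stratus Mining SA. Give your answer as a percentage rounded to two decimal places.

54.00%

Leila reaches Stratus along 2 paths.
Direct stake: 40% = 40%.
Via Marlow: 100% × 14% = 14%.
Total: 40% + 14% = 54%.
Rounded: 54.00%.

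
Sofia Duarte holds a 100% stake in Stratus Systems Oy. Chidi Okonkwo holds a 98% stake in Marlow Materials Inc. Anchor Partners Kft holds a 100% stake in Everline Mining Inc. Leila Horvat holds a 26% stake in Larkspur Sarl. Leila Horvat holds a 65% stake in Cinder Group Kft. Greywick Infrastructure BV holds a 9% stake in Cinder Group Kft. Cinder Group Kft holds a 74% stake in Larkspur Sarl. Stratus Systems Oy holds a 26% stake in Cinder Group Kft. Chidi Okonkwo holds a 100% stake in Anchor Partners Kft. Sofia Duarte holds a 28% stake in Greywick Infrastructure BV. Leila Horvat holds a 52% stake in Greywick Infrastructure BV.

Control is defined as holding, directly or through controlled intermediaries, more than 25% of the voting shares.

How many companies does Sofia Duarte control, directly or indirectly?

Sofia holds 28% of Greywick, so Sofia controls Greywick.
Sofia holds 100% of Stratus, so Sofia controls Stratus.
Stratus and Greywick together hold 26% + 9% = 35% of Cinder, so Sofia controls Cinder.
Cinder holds 74% of Larkspur, so Sofia controls Larkspur.
No other company's threshold is met.
Sofia controls 4 companies.

4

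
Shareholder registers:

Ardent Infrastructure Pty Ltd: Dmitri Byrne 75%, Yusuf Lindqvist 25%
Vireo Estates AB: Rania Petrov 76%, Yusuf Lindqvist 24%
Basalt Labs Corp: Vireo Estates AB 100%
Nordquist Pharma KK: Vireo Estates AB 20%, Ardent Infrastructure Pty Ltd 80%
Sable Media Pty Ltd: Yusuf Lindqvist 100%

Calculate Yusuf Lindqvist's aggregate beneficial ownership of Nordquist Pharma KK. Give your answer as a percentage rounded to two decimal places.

24.80%

Yusuf reaches Nordquist along 2 paths.
Via Vireo: 24% × 20% = 4.8%.
Via Ardent: 25% × 80% = 20%.
Total: 4.8% + 20% = 24.8%.
Rounded: 24.80%.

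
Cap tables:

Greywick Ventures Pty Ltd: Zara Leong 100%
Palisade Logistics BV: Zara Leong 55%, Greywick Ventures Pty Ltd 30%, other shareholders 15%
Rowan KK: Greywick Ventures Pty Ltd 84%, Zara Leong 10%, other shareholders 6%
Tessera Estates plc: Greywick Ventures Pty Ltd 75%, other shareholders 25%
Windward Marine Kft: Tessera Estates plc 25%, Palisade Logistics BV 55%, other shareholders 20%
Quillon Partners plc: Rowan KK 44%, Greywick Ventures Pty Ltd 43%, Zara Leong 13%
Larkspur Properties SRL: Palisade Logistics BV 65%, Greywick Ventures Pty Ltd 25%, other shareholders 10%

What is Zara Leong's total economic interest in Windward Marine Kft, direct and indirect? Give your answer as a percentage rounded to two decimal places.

65.50%

Zara reaches Windward along 3 paths.
Via Greywick → Tessera: 100% × 75% × 25% = 18.75%.
Via Palisade: 55% × 55% = 30.25%.
Via Greywick → Palisade: 100% × 30% × 55% = 16.5%.
Total: 18.75% + 30.25% + 16.5% = 65.5%.
Rounded: 65.50%.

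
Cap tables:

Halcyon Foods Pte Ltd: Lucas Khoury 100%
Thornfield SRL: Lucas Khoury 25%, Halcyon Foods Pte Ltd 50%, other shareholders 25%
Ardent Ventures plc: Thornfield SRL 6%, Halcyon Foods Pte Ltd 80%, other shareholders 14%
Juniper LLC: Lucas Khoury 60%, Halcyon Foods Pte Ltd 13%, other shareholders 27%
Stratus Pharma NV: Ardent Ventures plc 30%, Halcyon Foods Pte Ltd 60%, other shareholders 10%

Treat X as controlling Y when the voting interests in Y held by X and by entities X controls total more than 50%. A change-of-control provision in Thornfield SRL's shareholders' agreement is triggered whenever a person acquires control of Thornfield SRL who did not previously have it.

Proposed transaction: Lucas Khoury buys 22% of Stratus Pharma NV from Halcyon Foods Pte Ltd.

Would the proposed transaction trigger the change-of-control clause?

The purchase adds only to Lucas's holdings (Halcyon's stake shrinks), so Lucas is the only person who could newly come to control Thornfield.
Lucas holds 100% of Halcyon, so Lucas controls Halcyon.
Lucas and Halcyon together hold 25% + 50% = 75% of Thornfield, so Lucas controls Thornfield.
So Lucas already controls Thornfield before the transaction.
After the purchase, Lucas holds 22% of Stratus directly, and Halcyon's stake falls to 38%.
Lucas controlled Thornfield already, so this is not a new person acquiring control; every other person's position is unchanged or reduced.
No new person acquires control, so the clause is not triggered.

No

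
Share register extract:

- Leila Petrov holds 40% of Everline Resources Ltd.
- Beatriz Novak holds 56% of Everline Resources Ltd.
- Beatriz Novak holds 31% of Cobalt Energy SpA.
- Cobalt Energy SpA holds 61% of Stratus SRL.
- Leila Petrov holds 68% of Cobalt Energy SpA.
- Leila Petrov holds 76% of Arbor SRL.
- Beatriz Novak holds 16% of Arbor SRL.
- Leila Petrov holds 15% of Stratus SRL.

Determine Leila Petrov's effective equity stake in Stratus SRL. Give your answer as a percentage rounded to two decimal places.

Leila reaches Stratus along 2 paths.
Via Cobalt: 68% × 61% = 41.48%.
Direct stake: 15% = 15%.
Total: 41.48% + 15% = 56.48%.

56.48%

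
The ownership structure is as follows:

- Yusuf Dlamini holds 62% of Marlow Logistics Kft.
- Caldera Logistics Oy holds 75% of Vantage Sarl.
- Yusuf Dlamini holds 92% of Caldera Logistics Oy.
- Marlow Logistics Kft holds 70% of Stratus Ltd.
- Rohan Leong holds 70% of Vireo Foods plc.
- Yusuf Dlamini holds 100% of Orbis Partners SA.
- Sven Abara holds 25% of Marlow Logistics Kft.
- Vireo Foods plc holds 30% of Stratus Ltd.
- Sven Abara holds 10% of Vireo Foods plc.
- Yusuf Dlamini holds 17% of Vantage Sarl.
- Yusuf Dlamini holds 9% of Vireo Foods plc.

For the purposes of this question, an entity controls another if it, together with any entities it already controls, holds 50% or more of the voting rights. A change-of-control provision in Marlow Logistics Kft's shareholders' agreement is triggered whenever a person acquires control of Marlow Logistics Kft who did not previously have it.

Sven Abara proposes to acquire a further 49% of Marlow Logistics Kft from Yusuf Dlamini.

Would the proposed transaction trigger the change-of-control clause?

The purchase adds only to Sven's holdings (Yusuf's stake shrinks), so Sven is the only person who could newly come to control Marlow.
Sven's largest direct stake is 25% in Marlow, which does not meet the threshold, so Sven controls no company.
In Marlow, Sven's side holds only 25%, not ≥ 50%.
So before the transaction, Sven does not control Marlow.
After the purchase, Sven's direct stake in Marlow rises to 25% + 49% = 74%, and Yusuf's stake falls to 13%.
Sven holds 74% of Marlow, so Sven controls Marlow.
Sven did not control Marlow before and does after, so the clause is triggered.

Yes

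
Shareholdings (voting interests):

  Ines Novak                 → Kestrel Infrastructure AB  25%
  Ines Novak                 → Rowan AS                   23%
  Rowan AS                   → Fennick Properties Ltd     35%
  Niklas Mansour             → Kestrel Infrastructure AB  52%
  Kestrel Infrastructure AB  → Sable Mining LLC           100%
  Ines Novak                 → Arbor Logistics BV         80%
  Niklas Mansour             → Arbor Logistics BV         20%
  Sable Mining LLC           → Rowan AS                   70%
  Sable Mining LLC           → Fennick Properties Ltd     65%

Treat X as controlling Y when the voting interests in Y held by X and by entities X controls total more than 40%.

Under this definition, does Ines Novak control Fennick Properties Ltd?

No

Ines holds 80% of Arbor, so Ines controls Arbor.
Neither Ines nor any entity Ines controls holds any voting interest in Fennick.
So Ines does not control Fennick.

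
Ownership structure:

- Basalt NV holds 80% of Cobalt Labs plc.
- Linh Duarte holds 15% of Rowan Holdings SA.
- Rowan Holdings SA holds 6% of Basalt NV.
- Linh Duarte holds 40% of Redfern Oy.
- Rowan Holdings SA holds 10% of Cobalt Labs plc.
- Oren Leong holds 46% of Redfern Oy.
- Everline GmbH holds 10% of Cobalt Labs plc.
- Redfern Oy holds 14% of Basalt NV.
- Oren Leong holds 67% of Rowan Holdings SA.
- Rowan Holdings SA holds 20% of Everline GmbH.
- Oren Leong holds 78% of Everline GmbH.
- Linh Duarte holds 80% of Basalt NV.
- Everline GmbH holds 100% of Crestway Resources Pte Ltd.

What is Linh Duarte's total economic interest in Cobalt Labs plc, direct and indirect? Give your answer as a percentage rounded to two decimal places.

71.00%

Linh reaches Cobalt along 5 paths.
Via Rowan: 15% × 10% = 1.5%.
Via Rowan → Everline: 15% × 20% × 10% = 0.3%.
Via Redfern → Basalt: 40% × 14% × 80% = 4.48%.
Via Basalt: 80% × 80% = 64%.
Via Rowan → Basalt: 15% × 6% × 80% = 0.72%.
Total: 1.5% + 0.3% + 4.48% + 64% + 0.72% = 71%.
Rounded: 71.00%.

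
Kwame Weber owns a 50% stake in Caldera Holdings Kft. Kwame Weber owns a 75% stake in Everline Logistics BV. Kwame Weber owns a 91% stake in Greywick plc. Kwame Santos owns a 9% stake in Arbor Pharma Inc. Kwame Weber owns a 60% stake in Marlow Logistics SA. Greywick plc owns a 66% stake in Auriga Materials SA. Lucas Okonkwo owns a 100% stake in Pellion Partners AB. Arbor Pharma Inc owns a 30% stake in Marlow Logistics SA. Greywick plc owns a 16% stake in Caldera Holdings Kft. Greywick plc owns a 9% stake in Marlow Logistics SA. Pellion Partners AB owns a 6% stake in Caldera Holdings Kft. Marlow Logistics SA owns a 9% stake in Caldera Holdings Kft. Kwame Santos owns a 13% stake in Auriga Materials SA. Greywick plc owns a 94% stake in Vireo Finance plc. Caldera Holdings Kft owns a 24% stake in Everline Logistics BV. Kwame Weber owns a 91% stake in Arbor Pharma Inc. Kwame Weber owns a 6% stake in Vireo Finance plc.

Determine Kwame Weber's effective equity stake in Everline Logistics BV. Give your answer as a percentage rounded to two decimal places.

92.56%

Kwame Weber reaches Everline along 6 paths.
Direct stake: 75% = 75%.
Via Marlow → Caldera: 60% × 9% × 24% = 1.296%.
Via Greywick → Marlow → Caldera: 91% × 9% × 9% × 24% = 0.176904%.
Via Arbor → Marlow → Caldera: 91% × 30% × 9% × 24% = 0.58968%.
Via Caldera: 50% × 24% = 12%.
Via Greywick → Caldera: 91% × 16% × 24% = 3.4944%.
Total: 75% + 1.296% + 0.176904% + 0.58968% + 12% + 3.4944% = 92.556984%.
Rounded: 92.56%.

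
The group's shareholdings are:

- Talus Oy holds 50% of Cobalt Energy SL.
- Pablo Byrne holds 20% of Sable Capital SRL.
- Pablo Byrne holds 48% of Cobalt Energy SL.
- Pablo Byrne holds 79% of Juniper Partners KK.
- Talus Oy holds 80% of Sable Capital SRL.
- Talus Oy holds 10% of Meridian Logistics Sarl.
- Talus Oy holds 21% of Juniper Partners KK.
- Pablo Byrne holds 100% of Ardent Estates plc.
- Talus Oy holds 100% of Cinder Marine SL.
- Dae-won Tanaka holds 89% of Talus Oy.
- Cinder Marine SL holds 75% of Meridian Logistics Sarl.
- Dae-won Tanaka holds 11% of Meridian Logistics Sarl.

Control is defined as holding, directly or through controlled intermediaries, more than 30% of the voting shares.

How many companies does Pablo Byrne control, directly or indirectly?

Pablo holds 100% of Ardent, so Pablo controls Ardent.
Pablo holds 48% of Cobalt, so Pablo controls Cobalt.
Pablo holds 79% of Juniper, so Pablo controls Juniper.
No other company's threshold is met.
Pablo controls 3 companies.

3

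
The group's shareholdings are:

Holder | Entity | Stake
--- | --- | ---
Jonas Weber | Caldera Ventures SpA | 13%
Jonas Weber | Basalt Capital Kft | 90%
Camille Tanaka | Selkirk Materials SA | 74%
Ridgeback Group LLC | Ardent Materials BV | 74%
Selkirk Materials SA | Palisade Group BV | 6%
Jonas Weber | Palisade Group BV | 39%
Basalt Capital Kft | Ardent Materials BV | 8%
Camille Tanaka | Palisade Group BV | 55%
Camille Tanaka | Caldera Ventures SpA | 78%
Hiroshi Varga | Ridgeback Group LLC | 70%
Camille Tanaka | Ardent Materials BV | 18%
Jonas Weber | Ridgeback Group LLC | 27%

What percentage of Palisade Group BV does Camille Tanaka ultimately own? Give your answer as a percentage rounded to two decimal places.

Camille reaches Palisade along 2 paths.
Direct stake: 55% = 55%.
Via Selkirk: 74% × 6% = 4.44%.
Total: 55% + 4.44% = 59.44%.

59.44%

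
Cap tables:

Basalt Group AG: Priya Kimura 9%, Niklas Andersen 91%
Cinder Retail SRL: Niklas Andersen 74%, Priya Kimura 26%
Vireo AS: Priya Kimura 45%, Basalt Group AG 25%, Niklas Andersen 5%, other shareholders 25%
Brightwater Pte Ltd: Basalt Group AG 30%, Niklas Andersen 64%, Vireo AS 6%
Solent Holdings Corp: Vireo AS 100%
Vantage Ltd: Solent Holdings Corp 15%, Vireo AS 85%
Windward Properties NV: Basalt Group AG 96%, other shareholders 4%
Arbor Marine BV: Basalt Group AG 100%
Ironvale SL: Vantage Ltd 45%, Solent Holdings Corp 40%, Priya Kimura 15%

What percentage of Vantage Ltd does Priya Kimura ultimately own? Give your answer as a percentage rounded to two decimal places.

Priya reaches Vantage along 4 paths.
Via Vireo → Solent: 45% × 100% × 15% = 6.75%.
Via Basalt → Vireo → Solent: 9% × 25% × 100% × 15% = 0.3375%.
Via Vireo: 45% × 85% = 38.25%.
Via Basalt → Vireo: 9% × 25% × 85% = 1.9125%.
Total: 6.75% + 0.3375% + 38.25% + 1.9125% = 47.25%.

47.25%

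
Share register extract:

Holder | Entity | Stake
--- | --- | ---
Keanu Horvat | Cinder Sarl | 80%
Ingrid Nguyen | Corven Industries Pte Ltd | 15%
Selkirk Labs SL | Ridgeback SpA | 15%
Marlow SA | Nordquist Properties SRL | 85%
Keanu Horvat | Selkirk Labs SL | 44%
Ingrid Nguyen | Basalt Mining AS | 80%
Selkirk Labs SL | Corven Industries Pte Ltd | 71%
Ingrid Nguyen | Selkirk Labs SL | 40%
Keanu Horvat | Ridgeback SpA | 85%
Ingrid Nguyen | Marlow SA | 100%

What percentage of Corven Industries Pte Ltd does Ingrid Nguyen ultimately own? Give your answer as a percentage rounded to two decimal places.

Ingrid reaches Corven along 2 paths.
Direct stake: 15% = 15%.
Via Selkirk: 40% × 71% = 28.4%.
Total: 15% + 28.4% = 43.4%.
Rounded: 43.40%.

43.40%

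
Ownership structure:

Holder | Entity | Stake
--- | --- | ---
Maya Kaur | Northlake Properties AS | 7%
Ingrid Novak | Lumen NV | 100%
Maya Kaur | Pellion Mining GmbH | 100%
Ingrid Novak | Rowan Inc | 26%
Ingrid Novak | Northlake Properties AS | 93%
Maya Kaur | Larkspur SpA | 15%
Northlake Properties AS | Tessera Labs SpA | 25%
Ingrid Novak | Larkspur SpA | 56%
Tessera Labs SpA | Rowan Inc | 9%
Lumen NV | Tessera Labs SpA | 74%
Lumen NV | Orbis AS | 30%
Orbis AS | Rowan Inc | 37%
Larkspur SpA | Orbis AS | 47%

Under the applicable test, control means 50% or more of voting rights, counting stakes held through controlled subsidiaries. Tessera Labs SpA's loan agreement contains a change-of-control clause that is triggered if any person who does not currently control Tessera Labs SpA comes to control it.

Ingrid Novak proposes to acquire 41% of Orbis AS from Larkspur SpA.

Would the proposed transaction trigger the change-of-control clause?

No

The purchase adds only to Ingrid's holdings (Larkspur's stake shrinks), so Ingrid is the only person who could newly come to control Tessera.
Ingrid holds 93% of Northlake, so Ingrid controls Northlake.
Ingrid holds 100% of Lumen, so Ingrid controls Lumen.
Lumen and Northlake together hold 74% + 25% = 99% of Tessera, so Ingrid controls Tessera.
So Ingrid already controls Tessera before the transaction.
After the purchase, Ingrid holds 41% of Orbis directly, and Larkspur's stake falls to 6%.
Ingrid controlled Tessera already, so this is not a new person acquiring control; every other person's position is unchanged or reduced.
No new person acquires control, so the clause is not triggered.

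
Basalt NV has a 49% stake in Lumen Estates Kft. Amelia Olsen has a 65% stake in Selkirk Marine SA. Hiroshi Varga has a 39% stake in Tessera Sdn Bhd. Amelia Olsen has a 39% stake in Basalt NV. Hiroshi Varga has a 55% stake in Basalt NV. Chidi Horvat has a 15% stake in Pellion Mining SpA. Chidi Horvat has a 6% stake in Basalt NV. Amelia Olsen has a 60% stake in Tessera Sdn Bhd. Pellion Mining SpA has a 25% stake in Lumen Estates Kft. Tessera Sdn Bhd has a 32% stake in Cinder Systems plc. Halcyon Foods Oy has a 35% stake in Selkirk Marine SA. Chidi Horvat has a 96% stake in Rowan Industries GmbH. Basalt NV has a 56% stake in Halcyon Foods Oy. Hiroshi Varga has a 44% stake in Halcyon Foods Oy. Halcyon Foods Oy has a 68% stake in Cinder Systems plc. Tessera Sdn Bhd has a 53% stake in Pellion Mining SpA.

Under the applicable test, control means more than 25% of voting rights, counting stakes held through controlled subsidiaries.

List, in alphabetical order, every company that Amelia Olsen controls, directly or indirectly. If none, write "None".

Basalt NV, Cinder Systems plc, Halcyon Foods Oy, Lumen Estates Kft, Pellion Mining SpA, Selkirk Marine SA, Tessera Sdn Bhd

Amelia holds 60% of Tessera, so Amelia controls Tessera.
Amelia holds 39% of Basalt, so Amelia controls Basalt.
Tessera holds 53% of Pellion, so Amelia controls Pellion.
Basalt holds 56% of Halcyon, so Amelia controls Halcyon.
Basalt and Pellion together hold 49% + 25% = 74% of Lumen, so Amelia controls Lumen.
Amelia and Halcyon together hold 65% + 35% = 100% of Selkirk, so Amelia controls Selkirk.
Halcyon and Tessera together hold 68% + 32% = 100% of Cinder, so Amelia controls Cinder.
No other company's threshold is met.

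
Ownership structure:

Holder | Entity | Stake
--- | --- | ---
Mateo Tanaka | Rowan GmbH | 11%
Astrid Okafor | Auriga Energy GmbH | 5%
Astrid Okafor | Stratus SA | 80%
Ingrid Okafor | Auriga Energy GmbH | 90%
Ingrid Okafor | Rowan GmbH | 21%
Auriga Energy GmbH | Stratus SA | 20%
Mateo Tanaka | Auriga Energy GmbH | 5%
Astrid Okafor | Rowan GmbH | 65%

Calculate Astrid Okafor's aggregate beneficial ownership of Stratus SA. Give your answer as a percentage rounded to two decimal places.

81.00%

Astrid reaches Stratus along 2 paths.
Via Auriga: 5% × 20% = 1%.
Direct stake: 80% = 80%.
Total: 1% + 80% = 81%.
Rounded: 81.00%.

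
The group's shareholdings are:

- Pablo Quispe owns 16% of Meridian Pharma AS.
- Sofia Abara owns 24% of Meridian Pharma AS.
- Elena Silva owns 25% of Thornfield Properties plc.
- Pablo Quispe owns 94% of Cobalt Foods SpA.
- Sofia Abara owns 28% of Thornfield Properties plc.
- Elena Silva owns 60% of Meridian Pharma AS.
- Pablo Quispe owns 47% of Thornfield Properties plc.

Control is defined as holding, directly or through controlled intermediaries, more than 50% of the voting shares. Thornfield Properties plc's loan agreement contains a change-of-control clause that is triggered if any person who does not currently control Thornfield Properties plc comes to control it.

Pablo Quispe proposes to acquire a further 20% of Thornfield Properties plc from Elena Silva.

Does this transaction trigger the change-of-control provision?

Yes

The purchase adds only to Pablo's holdings (Elena's stake shrinks), so Pablo is the only person who could newly come to control Thornfield.
Pablo holds 94% of Cobalt, so Pablo controls Cobalt.
In Thornfield, Pablo's side holds only 47%, not > 50%.
So before the transaction, Pablo does not control Thornfield.
After the purchase, Pablo's direct stake in Thornfield rises to 47% + 20% = 67%, and Elena's stake falls to 5%.
Pablo holds 67% of Thornfield, so Pablo controls Thornfield.
Pablo did not control Thornfield before and does after, so the clause is triggered.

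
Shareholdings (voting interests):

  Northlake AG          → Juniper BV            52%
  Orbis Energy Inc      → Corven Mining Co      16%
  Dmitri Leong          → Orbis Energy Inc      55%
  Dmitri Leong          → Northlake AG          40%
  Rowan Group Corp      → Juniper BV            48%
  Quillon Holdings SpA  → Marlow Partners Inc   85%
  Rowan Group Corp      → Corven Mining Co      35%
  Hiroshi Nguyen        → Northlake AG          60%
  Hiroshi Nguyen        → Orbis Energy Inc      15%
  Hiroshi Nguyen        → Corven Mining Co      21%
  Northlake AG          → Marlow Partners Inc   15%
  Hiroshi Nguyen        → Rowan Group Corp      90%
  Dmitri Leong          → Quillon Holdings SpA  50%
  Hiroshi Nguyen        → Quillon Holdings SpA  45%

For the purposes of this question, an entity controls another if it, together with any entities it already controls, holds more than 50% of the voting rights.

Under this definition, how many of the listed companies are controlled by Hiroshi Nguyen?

4

Hiroshi holds 60% of Northlake, so Hiroshi controls Northlake.
Hiroshi holds 90% of Rowan, so Hiroshi controls Rowan.
Northlake and Rowan together hold 52% + 48% = 100% of Juniper, so Hiroshi controls Juniper.
Hiroshi and Rowan together hold 21% + 35% = 56% of Corven, so Hiroshi controls Corven.
No other company's threshold is met.
Hiroshi controls 4 companies.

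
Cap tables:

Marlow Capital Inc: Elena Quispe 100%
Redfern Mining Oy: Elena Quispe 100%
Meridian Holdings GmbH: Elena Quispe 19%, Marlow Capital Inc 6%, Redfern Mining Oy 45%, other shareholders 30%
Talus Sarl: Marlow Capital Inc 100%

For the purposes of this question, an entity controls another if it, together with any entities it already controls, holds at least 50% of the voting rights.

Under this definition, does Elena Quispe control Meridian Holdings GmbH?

Elena holds 100% of Redfern, so Elena controls Redfern.
Elena holds 100% of Marlow, so Elena controls Marlow.
Elena and Marlow and Redfern together hold 19% + 6% + 45% = 70% of Meridian, so Elena controls Meridian.

Yes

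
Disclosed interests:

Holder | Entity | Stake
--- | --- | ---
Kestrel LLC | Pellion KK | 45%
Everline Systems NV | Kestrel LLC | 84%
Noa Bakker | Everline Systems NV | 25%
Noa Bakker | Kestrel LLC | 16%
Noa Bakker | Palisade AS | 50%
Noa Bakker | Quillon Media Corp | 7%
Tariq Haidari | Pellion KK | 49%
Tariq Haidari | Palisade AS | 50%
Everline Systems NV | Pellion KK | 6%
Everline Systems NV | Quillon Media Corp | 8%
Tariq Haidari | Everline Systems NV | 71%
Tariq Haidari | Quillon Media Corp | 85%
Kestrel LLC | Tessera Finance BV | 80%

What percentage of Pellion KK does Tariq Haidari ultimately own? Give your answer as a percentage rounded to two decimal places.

Tariq reaches Pellion along 3 paths.
Direct stake: 49% = 49%.
Via Everline: 71% × 6% = 4.26%.
Via Everline → Kestrel: 71% × 84% × 45% = 26.838%.
Total: 49% + 4.26% + 26.838% = 80.098%.
Rounded: 80.10%.

80.10%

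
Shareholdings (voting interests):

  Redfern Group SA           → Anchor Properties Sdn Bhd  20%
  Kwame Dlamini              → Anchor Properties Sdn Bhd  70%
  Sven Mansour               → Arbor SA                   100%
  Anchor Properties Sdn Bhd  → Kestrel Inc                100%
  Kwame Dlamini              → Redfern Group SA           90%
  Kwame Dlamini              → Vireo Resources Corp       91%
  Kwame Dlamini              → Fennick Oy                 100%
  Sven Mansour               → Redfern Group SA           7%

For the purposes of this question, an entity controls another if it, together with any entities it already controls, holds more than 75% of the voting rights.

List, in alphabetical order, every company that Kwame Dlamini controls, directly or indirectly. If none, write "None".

Anchor Properties Sdn Bhd, Fennick Oy, Kestrel Inc, Redfern Group SA, Vireo Resources Corp

Kwame holds 90% of Redfern, so Kwame controls Redfern.
Redfern and Kwame together hold 20% + 70% = 90% of Anchor, so Kwame controls Anchor.
Kwame holds 100% of Fennick, so Kwame controls Fennick.
Anchor holds 100% of Kestrel, so Kwame controls Kestrel.
Kwame holds 91% of Vireo, so Kwame controls Vireo.
No other company's threshold is met.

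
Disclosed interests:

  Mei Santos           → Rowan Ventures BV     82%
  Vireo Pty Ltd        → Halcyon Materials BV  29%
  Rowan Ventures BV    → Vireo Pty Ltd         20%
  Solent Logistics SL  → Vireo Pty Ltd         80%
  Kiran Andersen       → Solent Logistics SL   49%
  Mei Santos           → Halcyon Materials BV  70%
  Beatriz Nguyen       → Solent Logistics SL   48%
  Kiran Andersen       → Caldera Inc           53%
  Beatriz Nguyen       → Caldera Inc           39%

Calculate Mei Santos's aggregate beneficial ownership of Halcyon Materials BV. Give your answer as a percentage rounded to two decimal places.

74.76%

Mei reaches Halcyon along 2 paths.
Direct stake: 70% = 70%.
Via Rowan → Vireo: 82% × 20% × 29% = 4.756%.
Total: 70% + 4.756% = 74.756%.
Rounded: 74.76%.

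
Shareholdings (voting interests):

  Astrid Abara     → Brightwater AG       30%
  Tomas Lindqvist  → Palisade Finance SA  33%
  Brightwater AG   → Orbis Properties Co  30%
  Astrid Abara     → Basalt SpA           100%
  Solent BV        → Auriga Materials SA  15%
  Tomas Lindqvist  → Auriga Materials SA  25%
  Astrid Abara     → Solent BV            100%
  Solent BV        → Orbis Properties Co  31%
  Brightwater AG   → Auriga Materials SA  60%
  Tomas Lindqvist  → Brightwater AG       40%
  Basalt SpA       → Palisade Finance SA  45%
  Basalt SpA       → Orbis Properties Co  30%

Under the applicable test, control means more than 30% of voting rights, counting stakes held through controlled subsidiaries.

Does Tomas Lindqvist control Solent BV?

Tomas holds 40% of Brightwater, so Tomas controls Brightwater.
Tomas holds 33% of Palisade, so Tomas controls Palisade.
Tomas and Brightwater together hold 25% + 60% = 85% of Auriga, so Tomas controls Auriga.
Neither Tomas nor any entity Tomas controls holds any voting interest in Solent.
So Tomas does not control Solent.

No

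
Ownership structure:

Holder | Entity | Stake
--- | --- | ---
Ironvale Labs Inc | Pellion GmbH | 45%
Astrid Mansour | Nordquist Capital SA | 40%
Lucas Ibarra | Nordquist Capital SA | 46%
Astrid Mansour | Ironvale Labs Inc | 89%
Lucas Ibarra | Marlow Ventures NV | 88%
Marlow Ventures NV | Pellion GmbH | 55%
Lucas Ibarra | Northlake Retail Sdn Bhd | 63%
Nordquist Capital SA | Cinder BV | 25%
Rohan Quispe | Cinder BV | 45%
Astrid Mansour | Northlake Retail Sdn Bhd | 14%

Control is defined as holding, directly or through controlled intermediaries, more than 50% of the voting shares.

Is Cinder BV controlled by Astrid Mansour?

No

Astrid holds 89% of Ironvale, so Astrid controls Ironvale.
Neither Astrid nor any entity Astrid controls holds any voting interest in Cinder.
So Astrid does not control Cinder.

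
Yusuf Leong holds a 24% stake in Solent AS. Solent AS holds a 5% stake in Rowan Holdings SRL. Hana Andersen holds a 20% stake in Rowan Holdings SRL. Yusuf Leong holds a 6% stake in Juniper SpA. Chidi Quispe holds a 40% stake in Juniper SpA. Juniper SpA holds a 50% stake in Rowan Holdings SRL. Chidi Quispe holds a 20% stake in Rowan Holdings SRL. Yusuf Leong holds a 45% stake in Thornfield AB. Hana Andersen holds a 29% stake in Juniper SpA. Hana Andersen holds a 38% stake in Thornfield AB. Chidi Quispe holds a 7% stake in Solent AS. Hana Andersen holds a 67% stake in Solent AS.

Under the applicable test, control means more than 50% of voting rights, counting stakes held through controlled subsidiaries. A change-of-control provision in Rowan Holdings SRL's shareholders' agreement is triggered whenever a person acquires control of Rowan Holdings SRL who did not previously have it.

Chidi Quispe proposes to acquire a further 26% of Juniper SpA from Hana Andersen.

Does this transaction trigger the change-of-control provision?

Yes

The purchase adds only to Chidi's holdings (Hana's stake shrinks), so Chidi is the only person who could newly come to control Rowan.
Chidi's largest direct stake is 40% in Juniper, which does not meet the threshold, so Chidi controls no company.
In Rowan, Chidi's side holds only 20%, not > 50%.
So before the transaction, Chidi does not control Rowan.
After the purchase, Chidi's direct stake in Juniper rises to 40% + 26% = 66%, and Hana's stake falls to 3%.
Chidi holds 66% of Juniper, so Chidi controls Juniper.
Chidi and Juniper together hold 20% + 50% = 70% of Rowan, so Chidi controls Rowan.
Chidi did not control Rowan before and does after, so the clause is triggered.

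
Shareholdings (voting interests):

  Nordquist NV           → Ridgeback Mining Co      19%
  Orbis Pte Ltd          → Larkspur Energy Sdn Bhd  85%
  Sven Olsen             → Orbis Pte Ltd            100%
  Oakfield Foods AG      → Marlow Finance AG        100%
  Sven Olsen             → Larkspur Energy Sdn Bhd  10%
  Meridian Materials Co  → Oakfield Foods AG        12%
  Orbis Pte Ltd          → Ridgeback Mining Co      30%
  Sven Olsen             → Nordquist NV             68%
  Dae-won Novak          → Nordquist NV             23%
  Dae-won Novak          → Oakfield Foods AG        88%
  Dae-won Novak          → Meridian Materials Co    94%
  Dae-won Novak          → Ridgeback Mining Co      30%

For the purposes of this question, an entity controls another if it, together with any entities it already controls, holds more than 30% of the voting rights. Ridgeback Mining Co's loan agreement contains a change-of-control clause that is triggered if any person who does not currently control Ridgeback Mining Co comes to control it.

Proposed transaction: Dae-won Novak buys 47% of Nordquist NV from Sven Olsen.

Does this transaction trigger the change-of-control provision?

The purchase adds only to Dae-won's holdings (Sven's stake shrinks), so Dae-won is the only person who could newly come to control Ridgeback.
Dae-won holds 94% of Meridian, so Dae-won controls Meridian.
Meridian and Dae-won together hold 12% + 88% = 100% of Oakfield, so Dae-won controls Oakfield.
Oakfield holds 100% of Marlow, so Dae-won controls Marlow.
In Ridgeback, Dae-won's side holds only 30%, not > 30%.
So before the transaction, Dae-won does not control Ridgeback.
After the purchase, Dae-won's direct stake in Nordquist rises to 23% + 47% = 70%, and Sven's stake falls to 21%.
Dae-won holds 70% of Nordquist, so Dae-won controls Nordquist.
Dae-won and Nordquist together hold 30% + 19% = 49% of Ridgeback, so Dae-won controls Ridgeback.
Dae-won did not control Ridgeback before and does after, so the clause is triggered.

Yes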